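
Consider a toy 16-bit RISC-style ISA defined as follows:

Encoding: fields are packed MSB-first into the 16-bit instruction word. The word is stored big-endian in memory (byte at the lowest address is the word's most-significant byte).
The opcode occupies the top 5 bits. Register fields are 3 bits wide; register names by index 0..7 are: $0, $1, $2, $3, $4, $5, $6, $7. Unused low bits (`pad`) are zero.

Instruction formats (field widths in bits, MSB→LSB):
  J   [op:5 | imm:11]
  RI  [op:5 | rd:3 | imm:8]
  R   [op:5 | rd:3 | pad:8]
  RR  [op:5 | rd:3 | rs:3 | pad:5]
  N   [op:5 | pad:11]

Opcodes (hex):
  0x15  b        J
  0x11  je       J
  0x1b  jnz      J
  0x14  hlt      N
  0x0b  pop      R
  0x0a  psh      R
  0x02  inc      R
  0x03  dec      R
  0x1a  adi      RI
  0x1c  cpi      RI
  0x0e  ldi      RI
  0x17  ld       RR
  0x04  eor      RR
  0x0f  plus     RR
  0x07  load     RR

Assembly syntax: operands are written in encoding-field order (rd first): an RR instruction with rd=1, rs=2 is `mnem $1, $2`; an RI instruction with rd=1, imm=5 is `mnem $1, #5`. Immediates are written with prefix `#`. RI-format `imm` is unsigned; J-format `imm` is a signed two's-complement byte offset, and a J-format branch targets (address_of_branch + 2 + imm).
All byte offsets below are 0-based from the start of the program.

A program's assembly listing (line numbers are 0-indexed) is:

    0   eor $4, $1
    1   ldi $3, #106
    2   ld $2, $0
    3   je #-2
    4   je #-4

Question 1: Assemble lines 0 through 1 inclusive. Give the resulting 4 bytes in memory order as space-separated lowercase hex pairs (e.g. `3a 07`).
L0: eor op=0x4:5|rd=4:3|rs=1:3|pad=0:5 ⇒ 0x2420 ⇒ big 24 20
L1: ldi op=0xe:5|rd=3:3|imm=106:8 ⇒ 0x736a ⇒ big 73 6a

24 20 73 6a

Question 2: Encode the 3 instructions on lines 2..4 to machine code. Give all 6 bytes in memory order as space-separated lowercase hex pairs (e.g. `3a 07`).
L2: ld op=0x17:5|rd=2:3|rs=0:3|pad=0:5 ⇒ 0xba00 ⇒ big ba 00
L3: je op=0x11:5|imm=-2:11 ⇒ 0x8ffe ⇒ big 8f fe
L4: je op=0x11:5|imm=-4:11 ⇒ 0x8ffc ⇒ big 8f fc

ba 00 8f fe 8f fc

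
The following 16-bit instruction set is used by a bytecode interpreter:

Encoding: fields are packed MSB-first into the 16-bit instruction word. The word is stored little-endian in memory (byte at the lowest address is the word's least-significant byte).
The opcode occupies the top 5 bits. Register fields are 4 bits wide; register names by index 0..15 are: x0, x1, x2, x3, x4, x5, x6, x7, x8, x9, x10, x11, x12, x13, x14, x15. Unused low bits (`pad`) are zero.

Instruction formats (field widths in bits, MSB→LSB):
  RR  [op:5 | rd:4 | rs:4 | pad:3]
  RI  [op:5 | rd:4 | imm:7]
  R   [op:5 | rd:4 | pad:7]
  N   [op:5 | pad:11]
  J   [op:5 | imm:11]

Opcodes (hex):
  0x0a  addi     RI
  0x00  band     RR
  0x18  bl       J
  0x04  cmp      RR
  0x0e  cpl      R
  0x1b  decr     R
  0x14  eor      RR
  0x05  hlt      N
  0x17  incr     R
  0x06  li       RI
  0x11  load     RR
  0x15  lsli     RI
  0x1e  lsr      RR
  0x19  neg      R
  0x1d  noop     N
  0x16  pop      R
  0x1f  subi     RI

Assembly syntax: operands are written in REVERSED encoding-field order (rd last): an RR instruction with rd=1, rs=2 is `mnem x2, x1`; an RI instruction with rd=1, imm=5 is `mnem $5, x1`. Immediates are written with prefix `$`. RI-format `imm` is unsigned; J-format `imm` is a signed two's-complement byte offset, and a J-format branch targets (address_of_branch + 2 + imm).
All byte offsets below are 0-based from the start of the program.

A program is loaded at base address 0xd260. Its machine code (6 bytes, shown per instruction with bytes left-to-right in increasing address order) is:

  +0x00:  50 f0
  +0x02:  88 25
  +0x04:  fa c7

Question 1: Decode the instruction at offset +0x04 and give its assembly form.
off 0x04: read fa c7 as little → 0xc7fa
  op=0xc7fa>>11=0x18 ⇒ bl (J)
  [10:0] imm=2042 (s11→-6) = $-6

bl $-6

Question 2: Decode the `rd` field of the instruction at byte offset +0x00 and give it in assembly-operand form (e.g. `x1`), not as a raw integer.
off 0x00: read 50 f0 as little → 0xf050
  opcode bits[15:11]=0x1e: lsr/RR
  [10:7] rd=0 = x0
  [6:3] rs=10 = x10

x0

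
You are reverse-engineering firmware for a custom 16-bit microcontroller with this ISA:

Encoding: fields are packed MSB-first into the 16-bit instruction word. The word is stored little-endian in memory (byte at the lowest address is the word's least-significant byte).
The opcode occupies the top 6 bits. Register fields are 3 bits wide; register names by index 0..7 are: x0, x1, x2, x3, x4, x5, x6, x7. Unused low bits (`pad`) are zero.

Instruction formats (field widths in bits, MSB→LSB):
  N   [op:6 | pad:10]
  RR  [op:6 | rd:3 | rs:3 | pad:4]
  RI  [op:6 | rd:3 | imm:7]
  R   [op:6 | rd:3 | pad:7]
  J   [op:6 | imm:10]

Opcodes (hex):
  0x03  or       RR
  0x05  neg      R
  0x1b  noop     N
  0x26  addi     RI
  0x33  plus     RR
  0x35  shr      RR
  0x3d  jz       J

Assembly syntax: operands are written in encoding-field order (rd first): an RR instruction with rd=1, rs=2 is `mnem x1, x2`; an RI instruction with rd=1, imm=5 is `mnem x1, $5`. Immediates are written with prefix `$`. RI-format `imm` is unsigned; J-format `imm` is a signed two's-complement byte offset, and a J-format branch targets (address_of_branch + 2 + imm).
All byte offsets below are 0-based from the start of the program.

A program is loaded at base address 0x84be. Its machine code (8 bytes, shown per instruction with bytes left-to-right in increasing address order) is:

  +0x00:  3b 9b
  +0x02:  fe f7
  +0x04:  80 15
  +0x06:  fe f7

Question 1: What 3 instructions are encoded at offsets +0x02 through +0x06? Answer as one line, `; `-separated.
off 0x02: read fe f7 as little → 0xf7fe
  top 6b → 0x3d → jz [J]
  imm: (w>>0)&0x3ff=0x3fe (s10→-2) → $-2
off 0x04: read 80 15 as little → 0x1580
  top 6b → 0x5 → neg [R]
  rd: (w>>7)&0x7=0x3 → x3
off 0x06: read fe f7 as little → 0xf7fe
  top 6b → 0x3d → jz [J]
  imm: (w>>0)&0x3ff=0x3fe (s10→-2) → $-2

jz $-2; neg x3; jz $-2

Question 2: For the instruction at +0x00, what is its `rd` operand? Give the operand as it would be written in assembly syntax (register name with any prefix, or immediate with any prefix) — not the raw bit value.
x6

[00] 3b 9b → 0x9b3b
  op=0x9b3b>>10=0x26 ⇒ addi (RI)
  rd: (w>>7)&0x7=0x6 → x6
  imm: (w>>0)&0x7f=0x3b → $59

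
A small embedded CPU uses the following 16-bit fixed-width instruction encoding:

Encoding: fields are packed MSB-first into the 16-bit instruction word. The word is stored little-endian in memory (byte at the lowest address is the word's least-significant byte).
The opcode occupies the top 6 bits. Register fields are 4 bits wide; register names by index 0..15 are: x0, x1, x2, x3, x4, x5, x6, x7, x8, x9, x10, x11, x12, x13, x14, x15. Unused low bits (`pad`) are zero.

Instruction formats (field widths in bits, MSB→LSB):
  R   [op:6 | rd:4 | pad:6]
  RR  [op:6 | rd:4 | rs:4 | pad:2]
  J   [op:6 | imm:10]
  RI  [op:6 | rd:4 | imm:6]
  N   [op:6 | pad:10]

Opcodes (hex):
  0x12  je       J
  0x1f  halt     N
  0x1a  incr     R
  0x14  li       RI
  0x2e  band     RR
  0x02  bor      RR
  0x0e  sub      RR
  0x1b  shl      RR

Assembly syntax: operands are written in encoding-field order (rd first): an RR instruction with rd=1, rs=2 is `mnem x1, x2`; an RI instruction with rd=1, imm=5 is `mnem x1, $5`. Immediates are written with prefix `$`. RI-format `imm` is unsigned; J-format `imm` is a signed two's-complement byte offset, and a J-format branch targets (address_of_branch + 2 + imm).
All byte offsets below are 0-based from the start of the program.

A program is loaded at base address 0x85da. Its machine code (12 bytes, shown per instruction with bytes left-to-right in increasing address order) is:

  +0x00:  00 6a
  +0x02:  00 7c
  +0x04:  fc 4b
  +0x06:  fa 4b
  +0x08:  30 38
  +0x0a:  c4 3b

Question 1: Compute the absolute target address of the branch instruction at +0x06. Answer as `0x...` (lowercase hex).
[06] fa 4b → 0x4bfa
  opcode bits[15:10]=0x12: je/J
  [9:0] imm=1018 (s10→-6) = $-6
  target = base 0x85da + off 0x06 + 2 + imm -6 = 0x85dc

0x85dc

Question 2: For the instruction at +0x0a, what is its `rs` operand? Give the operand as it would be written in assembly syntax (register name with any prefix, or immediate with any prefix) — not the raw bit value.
+0x0a: c4 3b ⇒ word 0x3bc4 (little)
  opcode bits[15:10]=0xe: sub/RR
  [9:6] rd=15 = x15
  [5:2] rs=1 = x1

x1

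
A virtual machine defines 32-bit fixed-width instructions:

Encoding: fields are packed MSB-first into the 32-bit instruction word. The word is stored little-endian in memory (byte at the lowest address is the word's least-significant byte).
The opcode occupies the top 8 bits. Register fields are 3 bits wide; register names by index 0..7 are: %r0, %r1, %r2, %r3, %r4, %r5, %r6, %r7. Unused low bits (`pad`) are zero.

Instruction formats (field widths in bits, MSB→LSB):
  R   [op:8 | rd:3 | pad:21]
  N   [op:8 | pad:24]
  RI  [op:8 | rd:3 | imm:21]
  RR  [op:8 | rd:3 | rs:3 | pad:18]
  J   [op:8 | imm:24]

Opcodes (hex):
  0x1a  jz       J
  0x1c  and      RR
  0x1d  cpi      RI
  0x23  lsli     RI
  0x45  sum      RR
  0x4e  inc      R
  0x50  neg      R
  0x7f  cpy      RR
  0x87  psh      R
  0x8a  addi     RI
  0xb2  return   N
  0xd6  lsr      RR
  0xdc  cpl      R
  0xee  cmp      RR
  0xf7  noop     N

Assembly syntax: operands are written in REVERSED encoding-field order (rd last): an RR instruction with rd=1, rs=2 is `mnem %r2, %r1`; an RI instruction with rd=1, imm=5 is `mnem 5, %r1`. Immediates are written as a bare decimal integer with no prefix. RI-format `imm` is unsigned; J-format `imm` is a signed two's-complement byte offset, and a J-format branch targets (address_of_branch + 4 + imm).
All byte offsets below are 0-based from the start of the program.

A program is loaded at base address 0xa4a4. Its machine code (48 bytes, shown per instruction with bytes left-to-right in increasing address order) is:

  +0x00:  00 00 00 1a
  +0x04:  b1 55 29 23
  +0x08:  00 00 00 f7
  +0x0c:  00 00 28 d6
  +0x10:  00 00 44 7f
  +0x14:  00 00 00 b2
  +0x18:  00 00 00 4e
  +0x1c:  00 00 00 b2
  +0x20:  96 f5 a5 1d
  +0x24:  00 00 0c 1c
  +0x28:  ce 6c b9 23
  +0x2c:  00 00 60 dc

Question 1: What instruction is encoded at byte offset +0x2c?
[2c] 00 00 60 dc → 0xdc600000
  op=0xdc600000>>24=0xdc ⇒ cpl (R)
  [23:21] rd=3 = %r3

cpl %r3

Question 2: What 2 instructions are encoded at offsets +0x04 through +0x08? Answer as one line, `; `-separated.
[04] b1 55 29 23 → 0x232955b1
  op=0x232955b1>>24=0x23 ⇒ lsli (RI)
  [23:21] rd=1 = %r1
  [20:0] imm=611761 = 611761
[08] 00 00 00 f7 → 0xf7000000
  op=0xf7000000>>24=0xf7 ⇒ noop (N)

lsli 611761, %r1; noop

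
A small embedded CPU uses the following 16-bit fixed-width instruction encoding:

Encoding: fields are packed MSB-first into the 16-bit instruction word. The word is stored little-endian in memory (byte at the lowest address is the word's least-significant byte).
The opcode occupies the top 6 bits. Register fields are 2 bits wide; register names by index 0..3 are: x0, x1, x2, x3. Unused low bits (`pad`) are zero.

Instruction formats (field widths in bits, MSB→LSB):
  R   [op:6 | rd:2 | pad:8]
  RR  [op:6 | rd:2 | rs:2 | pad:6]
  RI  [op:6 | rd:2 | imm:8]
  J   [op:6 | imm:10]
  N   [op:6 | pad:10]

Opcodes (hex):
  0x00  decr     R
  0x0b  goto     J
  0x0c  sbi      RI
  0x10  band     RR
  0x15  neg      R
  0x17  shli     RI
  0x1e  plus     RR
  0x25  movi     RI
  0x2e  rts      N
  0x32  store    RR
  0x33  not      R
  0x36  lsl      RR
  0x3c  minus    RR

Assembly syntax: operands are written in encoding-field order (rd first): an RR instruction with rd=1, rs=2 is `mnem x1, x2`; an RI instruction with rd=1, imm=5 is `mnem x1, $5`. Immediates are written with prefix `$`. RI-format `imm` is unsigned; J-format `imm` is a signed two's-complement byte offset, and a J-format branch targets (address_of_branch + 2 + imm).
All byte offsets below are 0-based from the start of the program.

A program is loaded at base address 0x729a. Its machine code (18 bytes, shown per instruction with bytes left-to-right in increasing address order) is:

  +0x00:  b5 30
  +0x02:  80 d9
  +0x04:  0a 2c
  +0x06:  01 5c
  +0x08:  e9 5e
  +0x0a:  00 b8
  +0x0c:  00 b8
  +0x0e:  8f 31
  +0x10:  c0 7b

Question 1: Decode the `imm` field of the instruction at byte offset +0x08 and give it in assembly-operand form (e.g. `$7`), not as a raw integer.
off 0x08: read e9 5e as little → 0x5ee9
  op=0x5ee9>>10=0x17 ⇒ shli (RI)
  [9:8] rd=2 = x2
  [7:0] imm=233 = $233

$233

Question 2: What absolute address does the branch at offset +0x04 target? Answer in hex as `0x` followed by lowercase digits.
@+04  little-endian(0a 2c) = 0x2c0a
  top 6b → 0xb → goto [J]
  [9:0] imm=10 = $10
  target = base 0x729a + off 0x04 + 2 + imm 10 = 0x72aa

0x72aa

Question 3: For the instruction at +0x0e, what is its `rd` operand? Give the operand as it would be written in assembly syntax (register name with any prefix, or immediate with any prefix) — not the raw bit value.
x1

off 0x0e: read 8f 31 as little → 0x318f
  top 6b → 0xc → sbi [RI]
  rd: (w>>8)&0x3=0x1 → x1
  imm: (w>>0)&0xff=0x8f → $143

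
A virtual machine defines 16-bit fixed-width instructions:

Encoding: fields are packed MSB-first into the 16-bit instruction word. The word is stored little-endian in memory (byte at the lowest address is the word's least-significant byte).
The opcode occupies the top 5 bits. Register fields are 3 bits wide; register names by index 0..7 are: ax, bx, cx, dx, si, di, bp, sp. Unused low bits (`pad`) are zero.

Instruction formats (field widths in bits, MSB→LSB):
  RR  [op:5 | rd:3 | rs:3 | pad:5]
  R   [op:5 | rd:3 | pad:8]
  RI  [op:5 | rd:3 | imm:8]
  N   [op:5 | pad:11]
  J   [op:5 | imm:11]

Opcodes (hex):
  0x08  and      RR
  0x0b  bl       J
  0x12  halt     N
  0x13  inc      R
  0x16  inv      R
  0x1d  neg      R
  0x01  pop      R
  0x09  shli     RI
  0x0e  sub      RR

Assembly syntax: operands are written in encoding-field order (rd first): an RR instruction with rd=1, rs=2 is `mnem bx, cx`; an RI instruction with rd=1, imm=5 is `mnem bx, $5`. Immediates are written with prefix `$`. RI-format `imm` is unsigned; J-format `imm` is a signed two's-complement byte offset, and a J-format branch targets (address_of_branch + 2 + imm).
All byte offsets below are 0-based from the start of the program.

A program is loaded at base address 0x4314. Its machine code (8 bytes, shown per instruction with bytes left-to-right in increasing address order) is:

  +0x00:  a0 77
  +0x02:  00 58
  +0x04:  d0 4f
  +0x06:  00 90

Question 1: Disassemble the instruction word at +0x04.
off 0x04: read d0 4f as little → 0x4fd0
  op=0x4fd0>>11=0x9 ⇒ shli (RI)
  [10:8] rd=7 = sp
  [7:0] imm=208 = $208

shli sp, $208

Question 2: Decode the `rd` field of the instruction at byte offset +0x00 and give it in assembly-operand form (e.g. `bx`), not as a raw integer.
off 0x00: read a0 77 as little → 0x77a0
  opcode bits[15:11]=0xe: sub/RR
  [10:8] rd=7 = sp
  [7:5] rs=5 = di

sp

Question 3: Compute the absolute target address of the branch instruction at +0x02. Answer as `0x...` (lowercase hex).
0x4318

[02] 00 58 → 0x5800
  op=0x5800>>11=0xb ⇒ bl (J)
  imm: (w>>0)&0x7ff=0x0 → $0
  target = base 0x4314 + off 0x02 + 2 + imm 0 = 0x4318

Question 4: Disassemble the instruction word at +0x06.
halt

@+06  little-endian(00 90) = 0x9000
  opcode bits[15:11]=0x12: halt/N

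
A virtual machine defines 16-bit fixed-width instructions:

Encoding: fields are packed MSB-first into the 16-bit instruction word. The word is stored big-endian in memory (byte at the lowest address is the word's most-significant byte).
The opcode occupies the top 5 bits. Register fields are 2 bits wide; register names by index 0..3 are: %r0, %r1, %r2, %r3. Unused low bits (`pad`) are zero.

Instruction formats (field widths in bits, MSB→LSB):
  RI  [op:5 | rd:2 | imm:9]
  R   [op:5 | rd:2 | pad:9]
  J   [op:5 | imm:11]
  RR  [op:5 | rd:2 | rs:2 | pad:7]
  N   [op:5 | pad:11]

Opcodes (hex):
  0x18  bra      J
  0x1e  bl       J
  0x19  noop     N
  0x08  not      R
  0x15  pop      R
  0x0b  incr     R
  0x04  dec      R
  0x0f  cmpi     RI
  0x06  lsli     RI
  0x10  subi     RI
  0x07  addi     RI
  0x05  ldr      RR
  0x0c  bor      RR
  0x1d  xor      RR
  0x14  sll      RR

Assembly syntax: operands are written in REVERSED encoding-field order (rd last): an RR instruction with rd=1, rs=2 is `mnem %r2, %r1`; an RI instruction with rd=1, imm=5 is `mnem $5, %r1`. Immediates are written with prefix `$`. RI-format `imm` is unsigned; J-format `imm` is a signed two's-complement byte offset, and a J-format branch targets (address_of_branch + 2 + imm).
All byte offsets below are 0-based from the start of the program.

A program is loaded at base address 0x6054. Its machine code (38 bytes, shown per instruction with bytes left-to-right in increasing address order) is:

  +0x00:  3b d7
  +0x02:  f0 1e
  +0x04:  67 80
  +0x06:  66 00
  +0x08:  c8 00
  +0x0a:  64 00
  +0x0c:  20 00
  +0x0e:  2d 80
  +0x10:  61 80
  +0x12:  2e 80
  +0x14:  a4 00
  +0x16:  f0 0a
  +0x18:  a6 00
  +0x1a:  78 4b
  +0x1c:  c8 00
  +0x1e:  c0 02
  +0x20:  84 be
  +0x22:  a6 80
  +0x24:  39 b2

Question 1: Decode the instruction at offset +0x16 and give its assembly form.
@+16  big-endian(f0 0a) = 0xf00a
  op=0xf00a>>11=0x1e ⇒ bl (J)
  imm@[10:0]=0xa ⇒ $10

bl $10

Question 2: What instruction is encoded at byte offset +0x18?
[18] a6 00 → 0xa600
  top 5b → 0x14 → sll [RR]
  rd: (w>>9)&0x3=0x3 → %r3
  rs: (w>>7)&0x3=0x0 → %r0

sll %r0, %r3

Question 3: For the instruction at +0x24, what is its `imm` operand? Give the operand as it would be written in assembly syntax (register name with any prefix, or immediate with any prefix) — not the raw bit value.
+0x24: 39 b2 ⇒ word 0x39b2 (big)
  top 5b → 0x7 → addi [RI]
  [10:9] rd=0 = %r0
  [8:0] imm=434 = $434

$434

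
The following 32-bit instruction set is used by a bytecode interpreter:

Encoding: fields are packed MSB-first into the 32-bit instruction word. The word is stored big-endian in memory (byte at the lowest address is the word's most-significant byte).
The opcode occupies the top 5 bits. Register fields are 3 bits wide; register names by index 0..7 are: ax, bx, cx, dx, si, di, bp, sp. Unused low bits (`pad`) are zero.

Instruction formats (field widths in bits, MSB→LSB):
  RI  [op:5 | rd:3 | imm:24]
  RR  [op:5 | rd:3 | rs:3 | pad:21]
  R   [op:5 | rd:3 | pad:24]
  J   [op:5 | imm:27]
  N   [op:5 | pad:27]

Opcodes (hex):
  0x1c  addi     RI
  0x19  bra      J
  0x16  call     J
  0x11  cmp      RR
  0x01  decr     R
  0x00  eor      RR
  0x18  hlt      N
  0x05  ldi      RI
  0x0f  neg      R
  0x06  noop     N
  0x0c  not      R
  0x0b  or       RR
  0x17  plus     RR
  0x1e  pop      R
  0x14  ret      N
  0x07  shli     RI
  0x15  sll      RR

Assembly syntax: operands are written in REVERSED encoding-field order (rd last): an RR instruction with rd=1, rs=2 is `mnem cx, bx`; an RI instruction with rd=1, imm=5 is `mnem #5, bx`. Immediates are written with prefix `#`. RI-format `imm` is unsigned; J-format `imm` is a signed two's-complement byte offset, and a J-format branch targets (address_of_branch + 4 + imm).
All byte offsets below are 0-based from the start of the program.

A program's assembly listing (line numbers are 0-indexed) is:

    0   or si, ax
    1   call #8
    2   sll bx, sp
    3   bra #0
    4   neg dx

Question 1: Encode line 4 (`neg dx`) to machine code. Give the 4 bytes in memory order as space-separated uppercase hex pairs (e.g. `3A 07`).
7B 00 00 00

L4: neg op=0xf:5|rd=3:3|pad=0:24 ⇒ 0x7b000000 ⇒ big 7b 00 00 00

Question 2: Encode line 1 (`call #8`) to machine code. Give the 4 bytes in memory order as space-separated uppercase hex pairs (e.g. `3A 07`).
line 1 (call): pack op=0x16:5|imm=8:27 = 0xb0000008; big→ b0 00 00 08

B0 00 00 08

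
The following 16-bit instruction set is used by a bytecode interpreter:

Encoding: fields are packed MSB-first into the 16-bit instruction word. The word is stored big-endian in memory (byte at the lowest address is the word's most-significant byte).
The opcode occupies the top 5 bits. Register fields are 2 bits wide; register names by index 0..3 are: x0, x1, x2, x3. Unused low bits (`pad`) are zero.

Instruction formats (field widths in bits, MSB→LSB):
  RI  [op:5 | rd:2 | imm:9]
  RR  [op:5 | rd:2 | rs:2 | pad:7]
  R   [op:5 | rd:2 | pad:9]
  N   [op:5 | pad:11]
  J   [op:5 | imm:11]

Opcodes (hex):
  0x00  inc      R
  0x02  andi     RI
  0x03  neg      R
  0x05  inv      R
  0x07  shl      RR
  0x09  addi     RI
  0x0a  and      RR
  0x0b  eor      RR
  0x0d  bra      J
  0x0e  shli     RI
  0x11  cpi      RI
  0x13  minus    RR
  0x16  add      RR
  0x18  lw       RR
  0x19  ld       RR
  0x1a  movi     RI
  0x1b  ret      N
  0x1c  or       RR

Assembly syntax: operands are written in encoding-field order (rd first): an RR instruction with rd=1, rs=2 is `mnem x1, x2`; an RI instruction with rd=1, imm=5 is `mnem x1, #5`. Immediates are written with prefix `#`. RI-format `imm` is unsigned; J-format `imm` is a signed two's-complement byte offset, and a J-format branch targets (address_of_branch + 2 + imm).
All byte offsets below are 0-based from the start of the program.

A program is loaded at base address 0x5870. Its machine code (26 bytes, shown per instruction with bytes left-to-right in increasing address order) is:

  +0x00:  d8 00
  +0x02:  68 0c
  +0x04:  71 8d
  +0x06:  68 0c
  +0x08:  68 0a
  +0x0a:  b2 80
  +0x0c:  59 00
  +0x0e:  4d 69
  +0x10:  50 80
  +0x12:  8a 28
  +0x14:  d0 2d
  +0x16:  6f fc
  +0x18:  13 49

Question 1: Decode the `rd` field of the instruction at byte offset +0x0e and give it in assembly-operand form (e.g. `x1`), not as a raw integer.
x2

off 0x0e: read 4d 69 as big → 0x4d69
  op=0x4d69>>11=0x9 ⇒ addi (RI)
  rd@[10:9]=0x2 ⇒ x2
  imm@[8:0]=0x169 ⇒ #361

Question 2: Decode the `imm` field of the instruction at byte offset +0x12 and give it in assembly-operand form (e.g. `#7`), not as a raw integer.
#40

+0x12: 8a 28 ⇒ word 0x8a28 (big)
  op=0x8a28>>11=0x11 ⇒ cpi (RI)
  rd: (w>>9)&0x3=0x1 → x1
  imm: (w>>0)&0x1ff=0x28 → #40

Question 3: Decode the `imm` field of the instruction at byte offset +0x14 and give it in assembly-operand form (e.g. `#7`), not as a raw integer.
#45

+0x14: d0 2d ⇒ word 0xd02d (big)
  top 5b → 0x1a → movi [RI]
  rd@[10:9]=0x0 ⇒ x0
  imm@[8:0]=0x2d ⇒ #45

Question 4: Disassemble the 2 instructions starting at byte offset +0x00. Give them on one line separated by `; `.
@+00  big-endian(d8 00) = 0xd800
  opcode bits[15:11]=0x1b: ret/N
@+02  big-endian(68 0c) = 0x680c
  opcode bits[15:11]=0xd: bra/J
  imm: (w>>0)&0x7ff=0xc → #12

ret; bra #12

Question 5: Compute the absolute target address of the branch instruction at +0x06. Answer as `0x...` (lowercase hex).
@+06  big-endian(68 0c) = 0x680c
  op=0x680c>>11=0xd ⇒ bra (J)
  imm@[10:0]=0xc ⇒ #12
  target = base 0x5870 + off 0x06 + 2 + imm 12 = 0x5884

0x5884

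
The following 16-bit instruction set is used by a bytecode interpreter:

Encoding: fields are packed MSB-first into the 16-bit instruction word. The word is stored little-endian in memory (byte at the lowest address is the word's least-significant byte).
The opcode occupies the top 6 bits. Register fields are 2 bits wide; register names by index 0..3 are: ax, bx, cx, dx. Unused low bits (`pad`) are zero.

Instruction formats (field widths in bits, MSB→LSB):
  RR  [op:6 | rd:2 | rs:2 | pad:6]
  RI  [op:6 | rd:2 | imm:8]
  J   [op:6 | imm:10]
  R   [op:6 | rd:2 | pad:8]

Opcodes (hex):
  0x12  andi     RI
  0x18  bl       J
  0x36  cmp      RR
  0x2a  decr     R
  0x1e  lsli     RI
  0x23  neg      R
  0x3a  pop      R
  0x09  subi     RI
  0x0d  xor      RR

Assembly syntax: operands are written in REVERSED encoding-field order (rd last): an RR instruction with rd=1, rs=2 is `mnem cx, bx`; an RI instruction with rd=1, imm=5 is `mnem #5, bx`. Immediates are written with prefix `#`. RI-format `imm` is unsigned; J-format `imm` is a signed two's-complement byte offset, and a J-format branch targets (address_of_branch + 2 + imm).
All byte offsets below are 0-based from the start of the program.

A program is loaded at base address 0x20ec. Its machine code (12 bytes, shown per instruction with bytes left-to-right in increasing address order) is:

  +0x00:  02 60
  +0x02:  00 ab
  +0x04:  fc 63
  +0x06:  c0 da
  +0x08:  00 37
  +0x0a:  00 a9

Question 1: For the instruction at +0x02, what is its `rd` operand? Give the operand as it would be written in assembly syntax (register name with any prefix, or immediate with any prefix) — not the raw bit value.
+0x02: 00 ab ⇒ word 0xab00 (little)
  op=0xab00>>10=0x2a ⇒ decr (R)
  [9:8] rd=3 = dx

dx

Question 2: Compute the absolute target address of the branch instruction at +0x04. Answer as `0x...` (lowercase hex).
+0x04: fc 63 ⇒ word 0x63fc (little)
  op=0x63fc>>10=0x18 ⇒ bl (J)
  imm@[9:0]=0x3fc (s10→-4) ⇒ #-4
  target = base 0x20ec + off 0x04 + 2 + imm -4 = 0x20ee

0x20ee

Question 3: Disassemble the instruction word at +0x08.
off 0x08: read 00 37 as little → 0x3700
  opcode bits[15:10]=0xd: xor/RR
  [9:8] rd=3 = dx
  [7:6] rs=0 = ax

xor ax, dx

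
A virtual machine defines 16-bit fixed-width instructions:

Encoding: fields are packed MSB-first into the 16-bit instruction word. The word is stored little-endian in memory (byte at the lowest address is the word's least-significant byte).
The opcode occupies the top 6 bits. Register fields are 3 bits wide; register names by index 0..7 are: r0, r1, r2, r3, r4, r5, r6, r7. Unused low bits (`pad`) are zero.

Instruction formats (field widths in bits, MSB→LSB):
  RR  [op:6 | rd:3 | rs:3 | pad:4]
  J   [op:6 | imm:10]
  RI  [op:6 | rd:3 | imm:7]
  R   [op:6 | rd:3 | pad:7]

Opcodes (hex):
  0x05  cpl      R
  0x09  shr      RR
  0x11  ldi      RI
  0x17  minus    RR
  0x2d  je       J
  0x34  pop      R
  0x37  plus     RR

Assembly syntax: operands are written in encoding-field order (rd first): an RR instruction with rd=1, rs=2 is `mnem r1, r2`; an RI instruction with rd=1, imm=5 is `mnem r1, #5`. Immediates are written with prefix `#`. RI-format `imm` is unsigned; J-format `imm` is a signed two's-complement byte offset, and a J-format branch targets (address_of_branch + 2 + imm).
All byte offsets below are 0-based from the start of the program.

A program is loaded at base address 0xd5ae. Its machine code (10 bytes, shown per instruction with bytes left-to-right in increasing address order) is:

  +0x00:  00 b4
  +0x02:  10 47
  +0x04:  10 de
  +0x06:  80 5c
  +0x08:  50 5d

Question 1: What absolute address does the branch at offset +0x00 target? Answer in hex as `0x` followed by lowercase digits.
@+00  little-endian(00 b4) = 0xb400
  top 6b → 0x2d → je [J]
  [9:0] imm=0 = #0
  target = base 0xd5ae + off 0x00 + 2 + imm 0 = 0xd5b0

0xd5b0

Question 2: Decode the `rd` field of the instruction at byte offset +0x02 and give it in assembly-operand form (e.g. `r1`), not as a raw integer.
r6

off 0x02: read 10 47 as little → 0x4710
  op=0x4710>>10=0x11 ⇒ ldi (RI)
  rd: (w>>7)&0x7=0x6 → r6
  imm: (w>>0)&0x7f=0x10 → #16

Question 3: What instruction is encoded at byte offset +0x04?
plus r4, r1

off 0x04: read 10 de as little → 0xde10
  op=0xde10>>10=0x37 ⇒ plus (RR)
  [9:7] rd=4 = r4
  [6:4] rs=1 = r1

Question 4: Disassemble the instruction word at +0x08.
minus r2, r5

off 0x08: read 50 5d as little → 0x5d50
  top 6b → 0x17 → minus [RR]
  rd@[9:7]=0x2 ⇒ r2
  rs@[6:4]=0x5 ⇒ r5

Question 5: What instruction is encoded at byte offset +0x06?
@+06  little-endian(80 5c) = 0x5c80
  opcode bits[15:10]=0x17: minus/RR
  [9:7] rd=1 = r1
  [6:4] rs=0 = r0

minus r1, r0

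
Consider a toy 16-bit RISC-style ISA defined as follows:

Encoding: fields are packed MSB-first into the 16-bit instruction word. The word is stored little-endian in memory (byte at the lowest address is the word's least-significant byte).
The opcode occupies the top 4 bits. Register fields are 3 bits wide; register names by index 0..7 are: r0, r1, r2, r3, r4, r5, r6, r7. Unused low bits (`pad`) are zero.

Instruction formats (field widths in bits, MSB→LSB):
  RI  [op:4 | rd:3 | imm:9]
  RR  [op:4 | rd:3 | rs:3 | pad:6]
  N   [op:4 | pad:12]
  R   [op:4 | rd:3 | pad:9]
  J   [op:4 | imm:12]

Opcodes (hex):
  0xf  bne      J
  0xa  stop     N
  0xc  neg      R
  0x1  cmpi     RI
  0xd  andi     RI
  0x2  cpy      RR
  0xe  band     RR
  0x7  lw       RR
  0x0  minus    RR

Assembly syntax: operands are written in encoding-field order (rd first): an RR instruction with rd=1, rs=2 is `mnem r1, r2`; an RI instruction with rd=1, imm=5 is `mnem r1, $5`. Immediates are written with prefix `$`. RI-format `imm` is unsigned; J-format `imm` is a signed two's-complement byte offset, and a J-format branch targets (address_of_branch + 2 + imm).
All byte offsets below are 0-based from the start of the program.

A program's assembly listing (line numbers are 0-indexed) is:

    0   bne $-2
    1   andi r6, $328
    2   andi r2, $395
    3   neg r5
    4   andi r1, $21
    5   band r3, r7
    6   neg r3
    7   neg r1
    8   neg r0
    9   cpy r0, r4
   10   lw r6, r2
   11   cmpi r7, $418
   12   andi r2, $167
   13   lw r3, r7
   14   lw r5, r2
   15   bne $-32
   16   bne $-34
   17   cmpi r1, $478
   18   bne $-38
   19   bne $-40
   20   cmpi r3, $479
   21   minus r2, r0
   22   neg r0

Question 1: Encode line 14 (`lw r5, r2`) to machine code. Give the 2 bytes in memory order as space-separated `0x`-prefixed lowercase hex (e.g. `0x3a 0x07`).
0x80 0x7a

line 14 (lw): pack op=0x7:4|rd=5:3|rs=2:3|pad=0:6 = 0x7a80; little→ 80 7a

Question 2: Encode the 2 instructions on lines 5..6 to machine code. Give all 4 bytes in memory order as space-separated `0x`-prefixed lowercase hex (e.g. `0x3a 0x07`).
0xc0 0xe7 0x00 0xc6

line 5 (band): pack op=0xe:4|rd=3:3|rs=7:3|pad=0:6 = 0xe7c0; little→ c0 e7
line 6 (neg): pack op=0xc:4|rd=3:3|pad=0:9 = 0xc600; little→ 00 c6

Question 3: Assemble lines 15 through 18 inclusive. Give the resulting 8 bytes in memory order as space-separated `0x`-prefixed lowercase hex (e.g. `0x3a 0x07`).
0xe0 0xff 0xde 0xff 0xde 0x13 0xda 0xff

line 15 (bne): pack op=0xf:4|imm=-32:12 = 0xffe0; little→ e0 ff
line 16 (bne): pack op=0xf:4|imm=-34:12 = 0xffde; little→ de ff
line 17 (cmpi): pack op=0x1:4|rd=1:3|imm=478:9 = 0x13de; little→ de 13
line 18 (bne): pack op=0xf:4|imm=-38:12 = 0xffda; little→ da ff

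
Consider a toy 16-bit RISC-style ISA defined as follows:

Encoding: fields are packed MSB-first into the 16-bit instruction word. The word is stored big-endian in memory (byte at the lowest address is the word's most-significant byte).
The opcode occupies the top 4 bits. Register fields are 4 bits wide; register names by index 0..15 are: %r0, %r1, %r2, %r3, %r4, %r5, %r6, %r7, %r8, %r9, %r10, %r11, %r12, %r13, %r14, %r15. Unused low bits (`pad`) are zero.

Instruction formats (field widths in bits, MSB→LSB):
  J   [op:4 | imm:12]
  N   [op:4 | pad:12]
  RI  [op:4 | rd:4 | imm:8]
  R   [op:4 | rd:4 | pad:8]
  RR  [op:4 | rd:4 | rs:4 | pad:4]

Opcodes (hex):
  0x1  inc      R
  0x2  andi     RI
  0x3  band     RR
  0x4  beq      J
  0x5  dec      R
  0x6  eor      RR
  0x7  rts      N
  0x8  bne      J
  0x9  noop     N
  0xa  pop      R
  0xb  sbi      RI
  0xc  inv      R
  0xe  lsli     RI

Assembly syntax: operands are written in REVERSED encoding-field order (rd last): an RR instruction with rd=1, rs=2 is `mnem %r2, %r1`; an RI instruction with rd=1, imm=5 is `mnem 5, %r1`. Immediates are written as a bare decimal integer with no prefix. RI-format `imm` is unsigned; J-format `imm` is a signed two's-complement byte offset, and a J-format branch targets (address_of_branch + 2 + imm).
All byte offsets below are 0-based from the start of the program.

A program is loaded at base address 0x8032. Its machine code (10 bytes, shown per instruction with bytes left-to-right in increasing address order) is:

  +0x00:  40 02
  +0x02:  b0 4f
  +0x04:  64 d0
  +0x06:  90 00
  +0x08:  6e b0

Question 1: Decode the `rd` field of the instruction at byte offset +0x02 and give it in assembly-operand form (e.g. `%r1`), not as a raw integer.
off 0x02: read b0 4f as big → 0xb04f
  top 4b → 0xb → sbi [RI]
  rd: (w>>8)&0xf=0x0 → %r0
  imm: (w>>0)&0xff=0x4f → 79

%r0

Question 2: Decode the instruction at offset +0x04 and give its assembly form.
eor %r13, %r4

+0x04: 64 d0 ⇒ word 0x64d0 (big)
  top 4b → 0x6 → eor [RR]
  [11:8] rd=4 = %r4
  [7:4] rs=13 = %r13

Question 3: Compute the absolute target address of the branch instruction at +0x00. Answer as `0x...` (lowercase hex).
0x8036

off 0x00: read 40 02 as big → 0x4002
  op=0x4002>>12=0x4 ⇒ beq (J)
  imm: (w>>0)&0xfff=0x2 → 2
  target = base 0x8032 + off 0x00 + 2 + imm 2 = 0x8036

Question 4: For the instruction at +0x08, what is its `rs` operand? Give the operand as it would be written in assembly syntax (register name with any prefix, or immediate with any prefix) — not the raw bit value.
%r11

off 0x08: read 6e b0 as big → 0x6eb0
  top 4b → 0x6 → eor [RR]
  [11:8] rd=14 = %r14
  [7:4] rs=11 = %r11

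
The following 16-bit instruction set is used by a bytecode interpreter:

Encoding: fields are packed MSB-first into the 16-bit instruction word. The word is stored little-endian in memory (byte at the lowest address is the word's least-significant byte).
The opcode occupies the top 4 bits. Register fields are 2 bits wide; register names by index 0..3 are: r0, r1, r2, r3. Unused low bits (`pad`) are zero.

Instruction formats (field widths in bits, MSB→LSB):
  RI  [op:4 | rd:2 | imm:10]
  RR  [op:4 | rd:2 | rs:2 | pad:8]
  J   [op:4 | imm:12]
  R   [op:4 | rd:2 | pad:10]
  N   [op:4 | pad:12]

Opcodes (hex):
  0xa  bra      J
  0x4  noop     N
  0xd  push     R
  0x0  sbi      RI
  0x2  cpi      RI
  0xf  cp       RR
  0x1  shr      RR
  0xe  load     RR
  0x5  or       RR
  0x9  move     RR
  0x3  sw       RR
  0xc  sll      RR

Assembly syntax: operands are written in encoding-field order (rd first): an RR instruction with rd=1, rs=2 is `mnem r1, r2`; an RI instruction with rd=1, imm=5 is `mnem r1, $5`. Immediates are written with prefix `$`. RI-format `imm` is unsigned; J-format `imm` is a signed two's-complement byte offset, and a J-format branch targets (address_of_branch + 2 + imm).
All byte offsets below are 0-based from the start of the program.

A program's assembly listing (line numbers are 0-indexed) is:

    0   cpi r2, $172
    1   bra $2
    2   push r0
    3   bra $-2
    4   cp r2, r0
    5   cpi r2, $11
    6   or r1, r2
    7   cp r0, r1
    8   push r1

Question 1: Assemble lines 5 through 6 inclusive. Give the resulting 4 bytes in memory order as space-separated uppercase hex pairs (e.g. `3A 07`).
5. cpi fields op=0x2:4|rd=2:2|imm=11:10 → word 280bh → 0b 28
6. or fields op=0x5:4|rd=1:2|rs=2:2|pad=0:8 → word 5600h → 00 56

0B 28 00 56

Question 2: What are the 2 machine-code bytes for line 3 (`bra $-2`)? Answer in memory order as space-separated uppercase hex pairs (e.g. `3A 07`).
FE AF

3. bra fields op=0xa:4|imm=-2:12 → word affeh → fe af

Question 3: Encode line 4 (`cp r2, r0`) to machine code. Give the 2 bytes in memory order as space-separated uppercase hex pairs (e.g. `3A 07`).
4. cp fields op=0xf:4|rd=2:2|rs=0:2|pad=0:8 → word f800h → 00 f8

00 F8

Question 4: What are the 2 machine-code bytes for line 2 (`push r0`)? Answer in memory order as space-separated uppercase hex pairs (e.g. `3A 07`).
00 D0

2. push fields op=0xd:4|rd=0:2|pad=0:10 → word d000h → 00 d0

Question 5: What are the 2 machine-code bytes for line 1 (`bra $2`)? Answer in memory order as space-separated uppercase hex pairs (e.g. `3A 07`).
02 A0

line 1 (bra): pack op=0xa:4|imm=2:12 = 0xa002; little→ 02 a0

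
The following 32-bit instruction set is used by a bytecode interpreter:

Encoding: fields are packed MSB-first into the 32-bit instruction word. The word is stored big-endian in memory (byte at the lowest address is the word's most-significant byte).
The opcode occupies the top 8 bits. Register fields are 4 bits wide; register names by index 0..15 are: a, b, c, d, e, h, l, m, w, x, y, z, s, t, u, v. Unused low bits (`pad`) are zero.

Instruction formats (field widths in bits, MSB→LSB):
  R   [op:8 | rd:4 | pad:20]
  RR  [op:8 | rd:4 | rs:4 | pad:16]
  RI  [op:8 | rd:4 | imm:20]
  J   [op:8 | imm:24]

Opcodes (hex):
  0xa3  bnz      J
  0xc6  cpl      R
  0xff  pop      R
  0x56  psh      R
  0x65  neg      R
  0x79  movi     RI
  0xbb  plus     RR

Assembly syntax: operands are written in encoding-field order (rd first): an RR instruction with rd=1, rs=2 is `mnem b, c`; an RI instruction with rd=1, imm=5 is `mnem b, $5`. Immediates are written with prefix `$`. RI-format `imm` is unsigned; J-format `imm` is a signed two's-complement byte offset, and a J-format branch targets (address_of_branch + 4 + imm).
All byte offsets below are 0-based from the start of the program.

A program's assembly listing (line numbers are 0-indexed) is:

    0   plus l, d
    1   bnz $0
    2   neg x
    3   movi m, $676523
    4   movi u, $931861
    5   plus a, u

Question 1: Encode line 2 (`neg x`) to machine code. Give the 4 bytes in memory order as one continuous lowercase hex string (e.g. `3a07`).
65900000

line 2 (neg): pack op=0x65:8|rd=9:4|pad=0:20 = 0x65900000; big→ 65 90 00 00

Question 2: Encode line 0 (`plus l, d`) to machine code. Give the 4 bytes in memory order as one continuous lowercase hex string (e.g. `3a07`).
L0: plus op=0xbb:8|rd=6:4|rs=3:4|pad=0:16 ⇒ 0xbb630000 ⇒ big bb 63 00 00

bb630000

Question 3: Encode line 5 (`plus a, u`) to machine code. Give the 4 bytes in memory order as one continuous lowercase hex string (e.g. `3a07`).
bb0e0000

5. plus fields op=0xbb:8|rd=0:4|rs=14:4|pad=0:16 → word bb0e0000h → bb 0e 00 00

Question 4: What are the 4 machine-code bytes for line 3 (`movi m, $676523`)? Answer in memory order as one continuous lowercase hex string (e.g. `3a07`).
797a52ab

line 3 (movi): pack op=0x79:8|rd=7:4|imm=676523:20 = 0x797a52ab; big→ 79 7a 52 ab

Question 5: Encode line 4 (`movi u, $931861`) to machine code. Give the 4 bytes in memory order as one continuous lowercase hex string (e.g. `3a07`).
79ee3815

line 4 (movi): pack op=0x79:8|rd=14:4|imm=931861:20 = 0x79ee3815; big→ 79 ee 38 15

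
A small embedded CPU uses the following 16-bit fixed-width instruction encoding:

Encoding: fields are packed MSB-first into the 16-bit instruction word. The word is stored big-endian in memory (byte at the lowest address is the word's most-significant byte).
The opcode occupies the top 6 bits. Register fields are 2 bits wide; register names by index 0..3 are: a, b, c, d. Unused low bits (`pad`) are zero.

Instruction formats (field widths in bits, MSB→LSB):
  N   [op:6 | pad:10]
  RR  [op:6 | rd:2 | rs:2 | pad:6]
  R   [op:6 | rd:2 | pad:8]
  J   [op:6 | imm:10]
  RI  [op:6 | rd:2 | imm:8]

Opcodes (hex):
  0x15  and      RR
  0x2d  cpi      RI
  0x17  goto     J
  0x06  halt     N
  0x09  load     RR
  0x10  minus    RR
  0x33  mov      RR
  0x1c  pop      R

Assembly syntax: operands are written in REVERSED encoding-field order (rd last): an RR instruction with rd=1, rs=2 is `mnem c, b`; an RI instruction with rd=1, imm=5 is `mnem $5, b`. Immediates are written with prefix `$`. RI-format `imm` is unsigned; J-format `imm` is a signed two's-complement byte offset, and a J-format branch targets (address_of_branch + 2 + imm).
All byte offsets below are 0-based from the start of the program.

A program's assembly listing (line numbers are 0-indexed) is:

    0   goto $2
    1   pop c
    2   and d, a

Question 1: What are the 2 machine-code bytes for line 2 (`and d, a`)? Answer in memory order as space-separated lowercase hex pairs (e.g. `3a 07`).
line 2 (and): pack op=0x15:6|rd=0:2|rs=3:2|pad=0:6 = 0x54c0; big→ 54 c0

54 c0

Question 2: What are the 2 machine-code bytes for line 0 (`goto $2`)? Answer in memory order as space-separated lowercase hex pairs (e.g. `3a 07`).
5c 02

L0: goto op=0x17:6|imm=2:10 ⇒ 0x5c02 ⇒ big 5c 02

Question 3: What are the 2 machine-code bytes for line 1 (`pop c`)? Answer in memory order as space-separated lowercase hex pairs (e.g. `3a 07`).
72 00

1. pop fields op=0x1c:6|rd=2:2|pad=0:8 → word 7200h → 72 00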